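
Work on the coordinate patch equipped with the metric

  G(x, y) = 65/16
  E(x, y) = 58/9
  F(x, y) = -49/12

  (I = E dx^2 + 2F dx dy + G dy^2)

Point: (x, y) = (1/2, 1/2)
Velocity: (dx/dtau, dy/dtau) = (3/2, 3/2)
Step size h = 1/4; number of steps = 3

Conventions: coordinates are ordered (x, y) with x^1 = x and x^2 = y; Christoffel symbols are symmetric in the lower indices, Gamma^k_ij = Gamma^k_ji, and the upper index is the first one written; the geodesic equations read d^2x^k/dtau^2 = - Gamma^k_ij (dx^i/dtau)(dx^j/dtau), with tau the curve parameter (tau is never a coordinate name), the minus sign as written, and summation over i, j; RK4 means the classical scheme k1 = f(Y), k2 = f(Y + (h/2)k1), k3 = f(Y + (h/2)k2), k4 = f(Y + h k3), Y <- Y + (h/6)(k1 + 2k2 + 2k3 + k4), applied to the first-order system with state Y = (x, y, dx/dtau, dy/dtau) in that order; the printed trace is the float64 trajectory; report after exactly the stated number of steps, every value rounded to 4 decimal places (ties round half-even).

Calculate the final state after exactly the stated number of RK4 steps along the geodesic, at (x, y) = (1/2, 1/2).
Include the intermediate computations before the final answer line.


f(Y) = (dx/dtau, dy/dtau, -Gamma^x_ij Y'^i Y'^j, -Gamma^y_ij Y'^i Y'^j) with the Gammas evaluated at the stage position; h = 0.250000; intermediate values shown to 6 dp
step 0: x = 0.5000, y = 0.5000, dx/dtau = 1.5000, dy/dtau = 1.5000
step 1:
  k1: at (x, y) = (0.500000, 0.500000), (dx/dtau, dy/dtau) = (1.500000, 1.500000); Gamma_xxx = 0.000000, Gamma_xxy = 0.000000, Gamma_xyy = 0.000000, Gamma_yxx = 0.000000, Gamma_yxy = 0.000000, Gamma_yyy = 0.000000; k1 = (1.500000, 1.500000, 0.000000, 0.000000)
  k2: at (x, y) = (0.687500, 0.687500), (dx/dtau, dy/dtau) = (1.500000, 1.500000); Gamma_xxx = 0.000000, Gamma_xxy = 0.000000, Gamma_xyy = 0.000000, Gamma_yxx = 0.000000, Gamma_yxy = 0.000000, Gamma_yyy = 0.000000; k2 = (1.500000, 1.500000, 0.000000, 0.000000)
  k3: at (x, y) = (0.687500, 0.687500), (dx/dtau, dy/dtau) = (1.500000, 1.500000); Gamma_xxx = 0.000000, Gamma_xxy = 0.000000, Gamma_xyy = 0.000000, Gamma_yxx = 0.000000, Gamma_yxy = 0.000000, Gamma_yyy = 0.000000; k3 = (1.500000, 1.500000, 0.000000, 0.000000)
  k4: at (x, y) = (0.875000, 0.875000), (dx/dtau, dy/dtau) = (1.500000, 1.500000); Gamma_xxx = 0.000000, Gamma_xxy = 0.000000, Gamma_xyy = 0.000000, Gamma_yxx = 0.000000, Gamma_yxy = 0.000000, Gamma_yyy = 0.000000; k4 = (1.500000, 1.500000, 0.000000, 0.000000)
  Y <- Y + (h/6)(k1 + 2k2 + 2k3 + k4): x = 0.8750, y = 0.8750, dx/dtau = 1.5000, dy/dtau = 1.5000
step 2:
  k1: at (x, y) = (0.875000, 0.875000), (dx/dtau, dy/dtau) = (1.500000, 1.500000); Gamma_xxx = 0.000000, Gamma_xxy = 0.000000, Gamma_xyy = 0.000000, Gamma_yxx = 0.000000, Gamma_yxy = 0.000000, Gamma_yyy = 0.000000; k1 = (1.500000, 1.500000, 0.000000, 0.000000)
  k2: at (x, y) = (1.062500, 1.062500), (dx/dtau, dy/dtau) = (1.500000, 1.500000); Gamma_xxx = 0.000000, Gamma_xxy = 0.000000, Gamma_xyy = 0.000000, Gamma_yxx = 0.000000, Gamma_yxy = 0.000000, Gamma_yyy = 0.000000; k2 = (1.500000, 1.500000, 0.000000, 0.000000)
  k3: at (x, y) = (1.062500, 1.062500), (dx/dtau, dy/dtau) = (1.500000, 1.500000); Gamma_xxx = 0.000000, Gamma_xxy = 0.000000, Gamma_xyy = 0.000000, Gamma_yxx = 0.000000, Gamma_yxy = 0.000000, Gamma_yyy = 0.000000; k3 = (1.500000, 1.500000, 0.000000, 0.000000)
  k4: at (x, y) = (1.250000, 1.250000), (dx/dtau, dy/dtau) = (1.500000, 1.500000); Gamma_xxx = 0.000000, Gamma_xxy = 0.000000, Gamma_xyy = 0.000000, Gamma_yxx = 0.000000, Gamma_yxy = 0.000000, Gamma_yyy = 0.000000; k4 = (1.500000, 1.500000, 0.000000, 0.000000)
  Y <- Y + (h/6)(k1 + 2k2 + 2k3 + k4): x = 1.2500, y = 1.2500, dx/dtau = 1.5000, dy/dtau = 1.5000
step 3:
  k1: at (x, y) = (1.250000, 1.250000), (dx/dtau, dy/dtau) = (1.500000, 1.500000); Gamma_xxx = 0.000000, Gamma_xxy = 0.000000, Gamma_xyy = 0.000000, Gamma_yxx = 0.000000, Gamma_yxy = 0.000000, Gamma_yyy = 0.000000; k1 = (1.500000, 1.500000, 0.000000, 0.000000)
  k2: at (x, y) = (1.437500, 1.437500), (dx/dtau, dy/dtau) = (1.500000, 1.500000); Gamma_xxx = 0.000000, Gamma_xxy = 0.000000, Gamma_xyy = 0.000000, Gamma_yxx = 0.000000, Gamma_yxy = 0.000000, Gamma_yyy = 0.000000; k2 = (1.500000, 1.500000, 0.000000, 0.000000)
  k3: at (x, y) = (1.437500, 1.437500), (dx/dtau, dy/dtau) = (1.500000, 1.500000); Gamma_xxx = 0.000000, Gamma_xxy = 0.000000, Gamma_xyy = 0.000000, Gamma_yxx = 0.000000, Gamma_yxy = 0.000000, Gamma_yyy = 0.000000; k3 = (1.500000, 1.500000, 0.000000, 0.000000)
  k4: at (x, y) = (1.625000, 1.625000), (dx/dtau, dy/dtau) = (1.500000, 1.500000); Gamma_xxx = 0.000000, Gamma_xxy = 0.000000, Gamma_xyy = 0.000000, Gamma_yxx = 0.000000, Gamma_yxy = 0.000000, Gamma_yyy = 0.000000; k4 = (1.500000, 1.500000, 0.000000, 0.000000)
  Y <- Y + (h/6)(k1 + 2k2 + 2k3 + k4): x = 1.6250, y = 1.6250, dx/dtau = 1.5000, dy/dtau = 1.5000

Answer: x = 1.6250, y = 1.6250, dx/dtau = 1.5000, dy/dtau = 1.5000


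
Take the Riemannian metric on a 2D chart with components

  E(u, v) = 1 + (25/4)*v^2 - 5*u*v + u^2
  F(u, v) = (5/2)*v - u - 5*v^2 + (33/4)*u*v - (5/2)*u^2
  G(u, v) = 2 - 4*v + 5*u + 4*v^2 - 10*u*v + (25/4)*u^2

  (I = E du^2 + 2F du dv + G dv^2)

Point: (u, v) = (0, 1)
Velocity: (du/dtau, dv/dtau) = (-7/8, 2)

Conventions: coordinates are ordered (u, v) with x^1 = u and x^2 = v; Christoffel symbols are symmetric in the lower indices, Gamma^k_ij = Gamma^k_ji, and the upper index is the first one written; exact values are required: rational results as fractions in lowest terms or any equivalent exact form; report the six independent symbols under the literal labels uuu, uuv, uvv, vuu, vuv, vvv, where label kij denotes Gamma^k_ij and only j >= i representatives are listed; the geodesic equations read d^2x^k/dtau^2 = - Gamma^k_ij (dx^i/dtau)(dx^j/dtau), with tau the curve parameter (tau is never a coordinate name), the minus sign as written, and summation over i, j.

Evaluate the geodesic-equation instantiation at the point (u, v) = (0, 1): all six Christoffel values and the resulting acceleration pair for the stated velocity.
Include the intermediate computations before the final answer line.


E = 29/4, F = -5/2, G = 2 at the point
E_u = -5, E_v = 25/2, F_u = 29/4, F_v = -15/2, G_u = -5, G_v = 4
EG - F^2 = 33/4;  g^inv = (4/33) * [[2, 5/2], [5/2, 29/4]]
first-kind symbols [ij,l] = (1/2)(d_i g_jl + d_j g_il - d_l g_ij): [uu,u] = E_u/2 = -5/2, [uu,v] = F_u - E_v/2 = 1, [uv,u] = E_v/2 = 25/4, [uv,v] = G_u/2 = -5/2, [vv,u] = F_v - G_u/2 = -5, [vv,v] = G_v/2 = 2
Gamma^u_ij = (G*[ij,u] - F*[ij,v])/(EG - F^2), Gamma^v_ij = (E*[ij,v] - F*[ij,u])/(EG - F^2)
Gamma_uuu = -10/33, Gamma_uuv = 25/33, Gamma_uvv = -20/33, Gamma_vuu = 4/33, Gamma_vuv = -10/33, Gamma_vvv = 8/33
d^2u/dtau^2 = -(Gamma_uuu*(-7/8)^2 + 2*Gamma_uuv*(-7/8)*(2) + Gamma_uvv*(2)^2) = 5605/1056
d^2v/dtau^2 = -(Gamma_vuu*(-7/8)^2 + 2*Gamma_vuv*(-7/8)*(2) + Gamma_vvv*(2)^2) = -1121/528

Answer: Gamma_uuu = -10/33, Gamma_uuv = 25/33, Gamma_uvv = -20/33, Gamma_vuu = 4/33, Gamma_vuv = -10/33, Gamma_vvv = 8/33; accelerations (d^2u/dtau^2, d^2v/dtau^2) = (5605/1056, -1121/528)


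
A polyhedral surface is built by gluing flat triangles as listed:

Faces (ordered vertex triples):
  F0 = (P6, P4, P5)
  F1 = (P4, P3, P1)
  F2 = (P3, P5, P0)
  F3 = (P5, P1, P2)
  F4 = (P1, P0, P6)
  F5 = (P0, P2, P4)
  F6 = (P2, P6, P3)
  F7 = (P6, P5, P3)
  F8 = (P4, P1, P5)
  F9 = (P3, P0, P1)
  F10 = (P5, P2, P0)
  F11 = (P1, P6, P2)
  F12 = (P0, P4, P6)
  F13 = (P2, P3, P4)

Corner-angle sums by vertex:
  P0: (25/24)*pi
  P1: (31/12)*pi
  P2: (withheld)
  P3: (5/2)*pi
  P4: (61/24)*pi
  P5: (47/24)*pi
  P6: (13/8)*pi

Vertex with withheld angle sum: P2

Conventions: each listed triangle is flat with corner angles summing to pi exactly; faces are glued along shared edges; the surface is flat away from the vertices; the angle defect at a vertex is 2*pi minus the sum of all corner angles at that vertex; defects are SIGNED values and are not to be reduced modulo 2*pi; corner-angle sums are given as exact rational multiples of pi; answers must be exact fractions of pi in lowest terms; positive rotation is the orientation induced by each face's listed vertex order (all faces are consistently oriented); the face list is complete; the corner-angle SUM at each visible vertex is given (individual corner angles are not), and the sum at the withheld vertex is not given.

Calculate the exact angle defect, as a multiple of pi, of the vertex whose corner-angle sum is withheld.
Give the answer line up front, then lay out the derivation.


Answer: defect(P2) = pi/4

V = 7, E = 21, F = 14; chi = V - E + F = 0
Gauss-Bonnet: total defect = 2*pi*chi = 0; visible defects sum to -pi/4


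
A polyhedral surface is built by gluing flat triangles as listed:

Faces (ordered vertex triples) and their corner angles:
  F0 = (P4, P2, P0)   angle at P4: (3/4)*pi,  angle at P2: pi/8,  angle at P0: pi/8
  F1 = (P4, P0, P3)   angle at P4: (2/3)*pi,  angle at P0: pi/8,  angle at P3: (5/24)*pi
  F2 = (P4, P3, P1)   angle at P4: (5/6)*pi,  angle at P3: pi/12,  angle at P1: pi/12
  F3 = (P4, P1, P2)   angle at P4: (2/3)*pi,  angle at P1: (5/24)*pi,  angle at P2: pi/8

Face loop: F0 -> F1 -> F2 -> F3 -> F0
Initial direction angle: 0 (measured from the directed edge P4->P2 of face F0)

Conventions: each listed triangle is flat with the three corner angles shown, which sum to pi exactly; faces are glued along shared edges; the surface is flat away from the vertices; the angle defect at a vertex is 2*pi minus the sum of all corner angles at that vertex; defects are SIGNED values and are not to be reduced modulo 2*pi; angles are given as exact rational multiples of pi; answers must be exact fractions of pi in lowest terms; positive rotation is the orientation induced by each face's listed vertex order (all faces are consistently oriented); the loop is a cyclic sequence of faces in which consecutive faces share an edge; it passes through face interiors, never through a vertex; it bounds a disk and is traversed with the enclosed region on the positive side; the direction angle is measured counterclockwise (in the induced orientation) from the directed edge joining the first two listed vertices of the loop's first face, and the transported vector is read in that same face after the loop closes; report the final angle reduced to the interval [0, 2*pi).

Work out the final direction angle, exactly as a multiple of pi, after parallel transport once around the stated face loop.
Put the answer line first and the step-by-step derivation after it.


Answer: final direction angle = (13/12)*pi

enclosed vertex P4: corner angles sum to (35/12)*pi, defect = 2*pi - (35/12)*pi = (-11/12)*pi
adding the enclosed defects to the starting angle (mod 2*pi, induced orientation) gives the holonomy
final angle = 0 - (11/12)*pi = (13/12)*pi (mod 2*pi)


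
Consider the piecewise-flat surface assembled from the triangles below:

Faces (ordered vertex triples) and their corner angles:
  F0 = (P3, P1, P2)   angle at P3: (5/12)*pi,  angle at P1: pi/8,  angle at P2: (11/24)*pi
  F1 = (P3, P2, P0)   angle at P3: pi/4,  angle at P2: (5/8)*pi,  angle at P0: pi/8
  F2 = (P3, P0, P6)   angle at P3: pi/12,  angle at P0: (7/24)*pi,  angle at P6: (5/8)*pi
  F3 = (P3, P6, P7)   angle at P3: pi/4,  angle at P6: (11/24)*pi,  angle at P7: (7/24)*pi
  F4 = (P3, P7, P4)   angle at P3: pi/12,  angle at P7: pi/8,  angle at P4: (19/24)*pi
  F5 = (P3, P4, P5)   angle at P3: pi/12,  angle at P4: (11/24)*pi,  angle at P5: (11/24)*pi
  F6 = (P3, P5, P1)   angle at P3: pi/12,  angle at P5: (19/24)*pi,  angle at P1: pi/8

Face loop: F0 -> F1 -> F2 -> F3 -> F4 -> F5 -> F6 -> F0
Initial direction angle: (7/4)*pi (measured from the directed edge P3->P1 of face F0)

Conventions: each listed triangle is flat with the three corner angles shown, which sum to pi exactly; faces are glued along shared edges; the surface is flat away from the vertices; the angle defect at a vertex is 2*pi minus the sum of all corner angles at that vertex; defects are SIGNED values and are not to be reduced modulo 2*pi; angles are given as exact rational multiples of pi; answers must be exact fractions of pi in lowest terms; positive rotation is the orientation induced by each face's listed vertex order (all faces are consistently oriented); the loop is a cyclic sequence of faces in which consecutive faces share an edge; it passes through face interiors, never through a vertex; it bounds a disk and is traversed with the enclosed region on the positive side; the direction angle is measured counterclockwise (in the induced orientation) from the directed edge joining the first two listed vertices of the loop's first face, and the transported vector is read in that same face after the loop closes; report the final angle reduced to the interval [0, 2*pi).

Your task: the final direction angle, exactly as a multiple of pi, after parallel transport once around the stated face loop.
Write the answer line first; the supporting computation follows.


Answer: final direction angle = pi/2

enclosed vertex P3: corner angles sum to (5/4)*pi, defect = 2*pi - (5/4)*pi = (3/4)*pi
adding the enclosed defects to the starting angle (mod 2*pi, induced orientation) gives the holonomy
final angle = (7/4)*pi + (3/4)*pi = pi/2 (mod 2*pi)


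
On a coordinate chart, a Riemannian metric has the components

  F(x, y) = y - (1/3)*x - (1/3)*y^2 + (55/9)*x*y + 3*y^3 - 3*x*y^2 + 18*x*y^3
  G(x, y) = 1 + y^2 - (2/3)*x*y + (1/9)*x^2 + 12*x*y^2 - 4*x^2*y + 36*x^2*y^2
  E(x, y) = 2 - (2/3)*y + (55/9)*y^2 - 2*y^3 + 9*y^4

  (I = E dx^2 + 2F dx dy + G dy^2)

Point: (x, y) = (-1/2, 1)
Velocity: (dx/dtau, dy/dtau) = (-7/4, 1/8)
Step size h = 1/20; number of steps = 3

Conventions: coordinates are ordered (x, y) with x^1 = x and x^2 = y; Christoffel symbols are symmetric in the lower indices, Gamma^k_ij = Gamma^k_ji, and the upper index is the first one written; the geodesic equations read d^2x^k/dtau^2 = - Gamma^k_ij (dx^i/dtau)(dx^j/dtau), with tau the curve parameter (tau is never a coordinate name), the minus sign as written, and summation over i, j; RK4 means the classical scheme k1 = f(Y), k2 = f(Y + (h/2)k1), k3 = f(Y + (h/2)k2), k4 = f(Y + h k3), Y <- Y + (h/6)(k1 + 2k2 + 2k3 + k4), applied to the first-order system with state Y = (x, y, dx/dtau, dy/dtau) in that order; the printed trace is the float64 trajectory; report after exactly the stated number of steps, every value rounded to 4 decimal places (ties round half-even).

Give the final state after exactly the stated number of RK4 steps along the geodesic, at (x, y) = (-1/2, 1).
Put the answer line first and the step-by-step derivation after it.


Answer: x = -0.7578, y = 1.0159, dx/dtau = -1.6946, dy/dtau = 0.0877

f(Y) = (dx/dtau, dy/dtau, -Gamma^x_ij Y'^i Y'^j, -Gamma^y_ij Y'^i Y'^j) with the Gammas evaluated at the stage position; h = 0.050000; intermediate values shown to 6 dp
step 0: x = -0.5000, y = 1.0000, dx/dtau = -1.7500, dy/dtau = 0.1250
step 1:
  k1: at (x, y) = (-0.500000, 1.000000), (dx/dtau, dy/dtau) = (-1.750000, 0.125000); Gamma_xxx = 0.000000, Gamma_xxy = 1.166927, Gamma_xyy = -0.411856, Gamma_yxx = 0.000000, Gamma_yxy = -0.583463, Gamma_yyy = 0.205928; k1 = (-1.750000, 0.125000, 0.516966, -0.258483)
  k2: at (x, y) = (-0.543750, 1.003125), (dx/dtau, dy/dtau) = (-1.737076, 0.118538); Gamma_xxx = 0.000000, Gamma_xxy = 1.106224, Gamma_xyy = -0.440220, Gamma_yxx = 0.000000, Gamma_yxy = -0.627008, Gamma_yyy = 0.249517; k2 = (-1.737076, 0.118538, 0.461750, -0.261720)
  k3: at (x, y) = (-0.543427, 1.002963), (dx/dtau, dy/dtau) = (-1.738456, 0.118457); Gamma_xxx = 0.000000, Gamma_xxy = 1.106693, Gamma_xyy = -0.440104, Gamma_yxx = 0.000000, Gamma_yxy = -0.626768, Gamma_yyy = 0.249250; k3 = (-1.738456, 0.118457, 0.461983, -0.261641)
  k4: at (x, y) = (-0.586923, 1.005923), (dx/dtau, dy/dtau) = (-1.726901, 0.111918); Gamma_xxx = 0.000000, Gamma_xxy = 1.046009, Gamma_xyy = -0.462549, Gamma_yxx = 0.000000, Gamma_yxy = -0.661705, Gamma_yyy = 0.292609; k4 = (-1.726901, 0.111918, 0.410121, -0.259442)
  Y <- Y + (h/6)(k1 + 2k2 + 2k3 + k4): x = -0.5869, y = 1.0059, dx/dtau = -1.7269, dy/dtau = 0.1120
step 2:
  k1: at (x, y) = (-0.586900, 1.005924), (dx/dtau, dy/dtau) = (-1.726879, 0.111961); Gamma_xxx = 0.000000, Gamma_xxy = 1.046041, Gamma_xyy = -0.462537, Gamma_yxx = 0.000000, Gamma_yxy = -0.661688, Gamma_yyy = 0.292584; k1 = (-1.726879, 0.111961, 0.410289, -0.259534)
  k2: at (x, y) = (-0.630072, 1.008723), (dx/dtau, dy/dtau) = (-1.716622, 0.105473); Gamma_xxx = 0.000000, Gamma_xxy = 0.986555, Gamma_xyy = -0.479637, Gamma_yxx = 0.000000, Gamma_yxy = -0.688792, Gamma_yyy = 0.334872; k2 = (-1.716622, 0.105473, 0.362581, -0.253147)
  k3: at (x, y) = (-0.629815, 1.008561), (dx/dtau, dy/dtau) = (-1.717814, 0.105633); Gamma_xxx = 0.000000, Gamma_xxy = 0.986912, Gamma_xyy = -0.479627, Gamma_yxx = 0.000000, Gamma_yxy = -0.688704, Gamma_yyy = 0.334701; k3 = (-1.717814, 0.105633, 0.363516, -0.253675)
  k4: at (x, y) = (-0.672790, 1.011206), (dx/dtau, dy/dtau) = (-1.708703, 0.099278); Gamma_xxx = 0.000000, Gamma_xxy = 0.929234, Gamma_xyy = -0.492134, Gamma_yxx = 0.000000, Gamma_yxy = -0.709032, Gamma_yyy = 0.375512; k4 = (-1.708703, 0.099278, 0.320113, -0.244255)
  Y <- Y + (h/6)(k1 + 2k2 + 2k3 + k4): x = -0.6728, y = 1.0112, dx/dtau = -1.7087, dy/dtau = 0.0993
step 3:
  k1: at (x, y) = (-0.672770, 1.011203), (dx/dtau, dy/dtau) = (-1.708690, 0.099316); Gamma_xxx = 0.000000, Gamma_xxy = 0.929261, Gamma_xyy = -0.492130, Gamma_yxx = 0.000000, Gamma_yxy = -0.709024, Gamma_yyy = 0.375494; k1 = (-1.708690, 0.099316, 0.320246, -0.244347)
  k2: at (x, y) = (-0.715487, 1.013686), (dx/dtau, dy/dtau) = (-1.700684, 0.093207); Gamma_xxx = 0.000000, Gamma_xxy = 0.874044, Gamma_xyy = -0.500656, Gamma_yxx = 0.000000, Gamma_yxy = -0.723432, Gamma_yyy = 0.414385; k2 = (-1.700684, 0.093207, 0.281450, -0.232951)
  k3: at (x, y) = (-0.715287, 1.013533), (dx/dtau, dy/dtau) = (-1.701654, 0.093492); Gamma_xxx = 0.000000, Gamma_xxy = 0.874297, Gamma_xyy = -0.500698, Gamma_yxx = 0.000000, Gamma_yxy = -0.723425, Gamma_yyy = 0.414296; k3 = (-1.701654, 0.093492, 0.282563, -0.233803)
  k4: at (x, y) = (-0.757853, 1.015878), (dx/dtau, dy/dtau) = (-1.694562, 0.087626); Gamma_xxx = 0.000000, Gamma_xxy = 0.821751, Gamma_xyy = -0.505880, Gamma_yxx = 0.000000, Gamma_yxy = -0.732832, Gamma_yyy = 0.451140; k4 = (-1.694562, 0.087626, 0.247924, -0.221097)
  Y <- Y + (h/6)(k1 + 2k2 + 2k3 + k4): x = -0.7578, y = 1.0159, dx/dtau = -1.6946, dy/dtau = 0.0877


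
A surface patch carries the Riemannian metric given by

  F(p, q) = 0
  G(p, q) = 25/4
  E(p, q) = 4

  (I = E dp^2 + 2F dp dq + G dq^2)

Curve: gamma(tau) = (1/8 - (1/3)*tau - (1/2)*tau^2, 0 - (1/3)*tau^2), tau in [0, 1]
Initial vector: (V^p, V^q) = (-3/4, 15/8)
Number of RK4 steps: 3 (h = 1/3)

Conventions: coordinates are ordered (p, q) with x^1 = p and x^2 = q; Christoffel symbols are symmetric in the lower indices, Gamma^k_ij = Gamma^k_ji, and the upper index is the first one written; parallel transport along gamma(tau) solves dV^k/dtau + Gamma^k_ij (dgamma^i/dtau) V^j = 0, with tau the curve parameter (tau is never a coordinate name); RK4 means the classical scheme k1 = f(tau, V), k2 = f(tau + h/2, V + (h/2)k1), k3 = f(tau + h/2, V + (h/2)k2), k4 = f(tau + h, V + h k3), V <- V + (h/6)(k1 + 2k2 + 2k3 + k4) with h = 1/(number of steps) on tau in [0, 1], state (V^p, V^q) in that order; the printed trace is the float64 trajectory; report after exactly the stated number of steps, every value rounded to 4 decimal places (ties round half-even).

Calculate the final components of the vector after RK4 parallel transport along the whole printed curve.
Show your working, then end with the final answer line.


gamma'(tau) = (-1/3 - tau, -(2/3)*tau); f(tau, V)^k = -Gamma^k_ij(gamma(tau)) gamma'^i(tau) V^j; h = 1/3; intermediate values shown to 6 dp
curve data and Christoffel symbols at the stage parameters:
  tau = 0.000000: gamma = (0.125000, 0.000000), gamma' = (-0.333333, 0.000000); Gamma_ppp = 0.000000, Gamma_ppq = 0.000000, Gamma_pqq = 0.000000, Gamma_qpp = 0.000000, Gamma_qpq = 0.000000, Gamma_qqq = 0.000000
  tau = 0.166667: gamma = (0.055556, -0.009259), gamma' = (-0.500000, -0.111111); Gamma_ppp = 0.000000, Gamma_ppq = 0.000000, Gamma_pqq = 0.000000, Gamma_qpp = 0.000000, Gamma_qpq = 0.000000, Gamma_qqq = 0.000000
  tau = 0.333333: gamma = (-0.041667, -0.037037), gamma' = (-0.666667, -0.222222); Gamma_ppp = 0.000000, Gamma_ppq = 0.000000, Gamma_pqq = 0.000000, Gamma_qpp = 0.000000, Gamma_qpq = 0.000000, Gamma_qqq = 0.000000
  tau = 0.500000: gamma = (-0.166667, -0.083333), gamma' = (-0.833333, -0.333333); Gamma_ppp = 0.000000, Gamma_ppq = 0.000000, Gamma_pqq = 0.000000, Gamma_qpp = 0.000000, Gamma_qpq = 0.000000, Gamma_qqq = 0.000000
  tau = 0.666667: gamma = (-0.319444, -0.148148), gamma' = (-1.000000, -0.444444); Gamma_ppp = 0.000000, Gamma_ppq = 0.000000, Gamma_pqq = 0.000000, Gamma_qpp = 0.000000, Gamma_qpq = 0.000000, Gamma_qqq = 0.000000
  tau = 0.833333: gamma = (-0.500000, -0.231481), gamma' = (-1.166667, -0.555556); Gamma_ppp = 0.000000, Gamma_ppq = 0.000000, Gamma_pqq = 0.000000, Gamma_qpp = 0.000000, Gamma_qpq = 0.000000, Gamma_qqq = 0.000000
  tau = 1.000000: gamma = (-0.708333, -0.333333), gamma' = (-1.333333, -0.666667); Gamma_ppp = 0.000000, Gamma_ppq = 0.000000, Gamma_pqq = 0.000000, Gamma_qpp = 0.000000, Gamma_qpq = 0.000000, Gamma_qqq = 0.000000
step 0: V^p = -0.7500, V^q = 1.8750
step 1: k1 = (0.000000, 0.000000), k2 = (0.000000, 0.000000), k3 = (0.000000, 0.000000), k4 = (0.000000, 0.000000); V <- V + (h/6)(k1 + 2k2 + 2k3 + k4): V^p = -0.7500, V^q = 1.8750
step 2: k1 = (0.000000, 0.000000), k2 = (0.000000, 0.000000), k3 = (0.000000, 0.000000), k4 = (0.000000, 0.000000); V <- V + (h/6)(k1 + 2k2 + 2k3 + k4): V^p = -0.7500, V^q = 1.8750
step 3: k1 = (0.000000, 0.000000), k2 = (0.000000, 0.000000), k3 = (0.000000, 0.000000), k4 = (0.000000, 0.000000); V <- V + (h/6)(k1 + 2k2 + 2k3 + k4): V^p = -0.7500, V^q = 1.8750

Answer: V^p = -0.7500, V^q = 1.8750


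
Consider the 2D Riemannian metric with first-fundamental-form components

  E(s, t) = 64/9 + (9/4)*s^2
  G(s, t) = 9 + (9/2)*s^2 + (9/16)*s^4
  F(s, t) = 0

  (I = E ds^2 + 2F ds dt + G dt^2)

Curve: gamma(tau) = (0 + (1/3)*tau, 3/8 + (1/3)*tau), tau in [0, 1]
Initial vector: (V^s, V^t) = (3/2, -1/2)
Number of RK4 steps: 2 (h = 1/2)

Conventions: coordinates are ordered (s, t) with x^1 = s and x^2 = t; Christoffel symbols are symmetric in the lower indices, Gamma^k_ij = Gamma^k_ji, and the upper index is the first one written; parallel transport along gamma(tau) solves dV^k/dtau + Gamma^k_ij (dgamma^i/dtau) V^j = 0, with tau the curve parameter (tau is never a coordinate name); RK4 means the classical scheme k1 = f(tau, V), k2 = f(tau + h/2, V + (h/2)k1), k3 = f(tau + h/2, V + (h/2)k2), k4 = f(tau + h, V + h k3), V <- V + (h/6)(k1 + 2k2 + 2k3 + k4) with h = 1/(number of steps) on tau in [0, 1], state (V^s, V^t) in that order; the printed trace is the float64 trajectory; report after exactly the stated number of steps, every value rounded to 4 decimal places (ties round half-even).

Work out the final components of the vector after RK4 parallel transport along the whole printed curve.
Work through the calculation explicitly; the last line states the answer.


gamma'(tau) = (1/3, 1/3); f(tau, V)^k = -Gamma^k_ij(gamma(tau)) gamma'^i(tau) V^j; h = 1/2; intermediate values shown to 6 dp
curve data and Christoffel symbols at the stage parameters:
  tau = 0.000000: gamma = (0.000000, 0.375000), gamma' = (0.333333, 0.333333); Gamma_sss = 0.000000, Gamma_sst = 0.000000, Gamma_stt = 0.000000, Gamma_tss = 0.000000, Gamma_tst = 0.000000, Gamma_ttt = 0.000000
  tau = 0.250000: gamma = (0.083333, 0.458333), gamma' = (0.333333, 0.333333); Gamma_sss = 0.026309, Gamma_sst = 0.000000, Gamma_stt = -0.052710, Gamma_tss = 0.000000, Gamma_tst = 0.041594, Gamma_ttt = 0.000000
  tau = 0.500000: gamma = (0.166667, 0.541667), gamma' = (0.333333, 0.333333); Gamma_sss = 0.052275, Gamma_sst = 0.000000, Gamma_stt = -0.105276, Gamma_tss = 0.000000, Gamma_tst = 0.082759, Gamma_ttt = 0.000000
  tau = 0.750000: gamma = (0.250000, 0.625000), gamma' = (0.333333, 0.333333); Gamma_sss = 0.077568, Gamma_sst = 0.000000, Gamma_stt = -0.157559, Gamma_tss = 0.000000, Gamma_tst = 0.123077, Gamma_ttt = 0.000000
  tau = 1.000000: gamma = (0.333333, 0.708333), gamma' = (0.333333, 0.333333); Gamma_sss = 0.101887, Gamma_sst = 0.000000, Gamma_stt = -0.209434, Gamma_tss = 0.000000, Gamma_tst = 0.162162, Gamma_ttt = 0.000000
step 0: V^s = 1.5000, V^t = -0.5000
step 1: k1 = (0.000000, 0.000000), k2 = (-0.021940, -0.013865), k3 = (-0.021953, -0.013741), k4 = (-0.043733, -0.027094); V <- V + (h/6)(k1 + 2k2 + 2k3 + k4): V^s = 1.4890, V^t = -0.5069
step 2: k1 = (-0.043733, -0.027095), k2 = (-0.065194, -0.039568), k3 = (-0.065219, -0.039220), k4 = (-0.086217, -0.050268); V <- V + (h/6)(k1 + 2k2 + 2k3 + k4): V^s = 1.4565, V^t = -0.5264

Answer: V^s = 1.4565, V^t = -0.5264


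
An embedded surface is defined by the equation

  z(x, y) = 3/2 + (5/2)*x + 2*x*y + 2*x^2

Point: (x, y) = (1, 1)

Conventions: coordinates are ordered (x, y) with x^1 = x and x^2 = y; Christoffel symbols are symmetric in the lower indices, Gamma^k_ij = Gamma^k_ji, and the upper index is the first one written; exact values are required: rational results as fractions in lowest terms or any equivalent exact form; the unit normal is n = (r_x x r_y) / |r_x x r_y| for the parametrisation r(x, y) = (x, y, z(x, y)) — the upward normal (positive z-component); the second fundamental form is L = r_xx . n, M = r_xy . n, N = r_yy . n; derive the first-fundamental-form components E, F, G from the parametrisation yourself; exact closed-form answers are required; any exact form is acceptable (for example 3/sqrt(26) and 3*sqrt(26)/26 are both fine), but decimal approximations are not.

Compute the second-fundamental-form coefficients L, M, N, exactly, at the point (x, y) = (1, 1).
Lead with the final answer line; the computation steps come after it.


Answer: L = 8*sqrt(309)/309, M = 4*sqrt(309)/309, N = 0

z_x = 17/2, z_y = 2, z_xx = 4, z_xy = 2, z_yy = 0
E = 293/4, F = 17, G = 5; answer radicand W^2 = 309/4
unnormalised second-form numerators: l = 4, m = 2, n = 0; L = l/sqrt(309/4), and similarly M = m/sqrt(W^2), N = n/sqrt(W^2)


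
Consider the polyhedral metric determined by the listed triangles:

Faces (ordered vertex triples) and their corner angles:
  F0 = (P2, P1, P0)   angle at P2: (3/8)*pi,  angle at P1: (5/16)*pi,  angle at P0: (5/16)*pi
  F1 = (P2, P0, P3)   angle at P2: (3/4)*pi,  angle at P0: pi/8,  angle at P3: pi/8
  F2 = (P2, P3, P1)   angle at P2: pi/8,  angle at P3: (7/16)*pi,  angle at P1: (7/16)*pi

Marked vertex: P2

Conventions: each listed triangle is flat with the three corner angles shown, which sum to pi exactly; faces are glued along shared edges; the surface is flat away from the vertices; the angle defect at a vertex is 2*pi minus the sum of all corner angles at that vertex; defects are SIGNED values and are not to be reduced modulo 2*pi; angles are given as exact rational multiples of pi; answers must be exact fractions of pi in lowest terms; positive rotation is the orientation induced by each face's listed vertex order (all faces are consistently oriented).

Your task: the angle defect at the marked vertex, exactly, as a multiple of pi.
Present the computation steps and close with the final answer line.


Sum of corner angles at P2: (5/4)*pi
defect = 2*pi - (5/4)*pi

Answer: defect(P2) = (3/4)*pi


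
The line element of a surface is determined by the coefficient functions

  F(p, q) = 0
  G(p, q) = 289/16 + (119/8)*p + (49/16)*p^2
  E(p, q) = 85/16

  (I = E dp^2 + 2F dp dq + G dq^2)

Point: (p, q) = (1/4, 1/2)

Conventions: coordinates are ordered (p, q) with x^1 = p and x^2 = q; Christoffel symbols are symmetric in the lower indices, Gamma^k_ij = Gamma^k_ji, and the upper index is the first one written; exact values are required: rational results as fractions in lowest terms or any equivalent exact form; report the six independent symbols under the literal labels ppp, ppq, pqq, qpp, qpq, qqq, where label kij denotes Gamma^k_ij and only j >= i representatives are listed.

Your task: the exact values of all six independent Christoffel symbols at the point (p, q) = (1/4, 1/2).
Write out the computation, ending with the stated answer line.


E = 85/16, F = 0, G = 5625/256 at the point
E_p = 0, E_q = 0, F_p = 0, F_q = 0, G_p = 525/32, G_q = 0
EG - F^2 = 478125/4096;  g^inv = (4096/478125) * [[5625/256, 0], [0, 85/16]]
first-kind symbols [ij,l] = (1/2)(d_i g_jl + d_j g_il - d_l g_ij): [pp,p] = E_p/2 = 0, [pp,q] = F_p - E_q/2 = 0, [pq,p] = E_q/2 = 0, [pq,q] = G_p/2 = 525/64, [qq,p] = F_q - G_p/2 = -525/64, [qq,q] = G_q/2 = 0
Gamma^p_ij = (G*[ij,p] - F*[ij,q])/(EG - F^2), Gamma^q_ij = (E*[ij,q] - F*[ij,p])/(EG - F^2)

Answer: Gamma_ppp = 0, Gamma_ppq = 0, Gamma_pqq = -105/68, Gamma_qpp = 0, Gamma_qpq = 28/75, Gamma_qqq = 0


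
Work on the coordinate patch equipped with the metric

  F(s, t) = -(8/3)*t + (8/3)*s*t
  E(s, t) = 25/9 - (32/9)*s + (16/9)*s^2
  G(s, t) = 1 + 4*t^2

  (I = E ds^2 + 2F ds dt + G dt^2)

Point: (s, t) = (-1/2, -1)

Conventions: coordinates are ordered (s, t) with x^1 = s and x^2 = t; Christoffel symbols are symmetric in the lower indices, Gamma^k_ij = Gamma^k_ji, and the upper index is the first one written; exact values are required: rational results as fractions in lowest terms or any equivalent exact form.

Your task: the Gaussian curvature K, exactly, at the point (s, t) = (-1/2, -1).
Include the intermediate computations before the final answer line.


E = 5, F = 4, G = 5, EG - F^2 = 9 at the point
E_s = -16/3, E_t = 0, F_s = -8/3, F_t = -4, G_s = 0, G_t = -8
E_tt = 0, F_st = 8/3, G_ss = 0
Brioschi: K = (det M1 - det M2) / (EG - F^2)^2 with the standard first/second-derivative matrices M1, M2.
M1 = [[-E_tt/2 + F_st - G_ss/2, E_s/2, F_s - E_t/2], [F_t - G_s/2, E, F], [G_t/2, F, G]] = [[8/3, -8/3, -8/3], [-4, 5, 4], [-4, 4, 5]]; det M1 = 8/3
M2 = [[0, E_t/2, G_s/2], [E_t/2, E, F], [G_s/2, F, G]] = [[0, 0, 0], [0, 5, 4], [0, 4, 5]]; det M2 = 0
det M1 - det M2 = 8/3; K = 8/3 / (9)^2 = 8/243

Answer: K = 8/243


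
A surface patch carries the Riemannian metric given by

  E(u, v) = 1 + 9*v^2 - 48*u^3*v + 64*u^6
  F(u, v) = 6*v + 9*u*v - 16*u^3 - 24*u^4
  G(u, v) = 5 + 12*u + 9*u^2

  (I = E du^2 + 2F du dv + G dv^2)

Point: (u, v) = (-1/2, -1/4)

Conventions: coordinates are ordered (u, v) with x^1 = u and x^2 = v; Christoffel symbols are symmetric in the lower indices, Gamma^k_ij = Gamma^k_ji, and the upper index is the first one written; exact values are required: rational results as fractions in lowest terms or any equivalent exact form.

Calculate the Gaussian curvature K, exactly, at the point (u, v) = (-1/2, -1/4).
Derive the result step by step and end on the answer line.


E = 17/16, F = 1/8, G = 5/4, EG - F^2 = 21/16 at the point
E_u = -3, E_v = 3/2, F_u = -9/4, F_v = 3/2, G_u = 3, G_v = 0
E_vv = 18, F_uv = 9, G_uu = 18
By Brioschi, K is (det M1 - det M2) divided by (EG - F^2) squared.
M1 = [[-E_vv/2 + F_uv - G_uu/2, E_u/2, F_u - E_v/2], [F_v - G_u/2, E, F], [G_v/2, F, G]] = [[-9, -3/2, -3], [0, 17/16, 1/8], [0, 1/8, 5/4]]; det M1 = -189/16
M2 = [[0, E_v/2, G_u/2], [E_v/2, E, F], [G_u/2, F, G]] = [[0, 3/4, 3/2], [3/4, 17/16, 1/8], [3/2, 1/8, 5/4]]; det M2 = -45/16
det M1 - det M2 = -9; K = -9 / (21/16)^2 = -256/49

Answer: K = -256/49


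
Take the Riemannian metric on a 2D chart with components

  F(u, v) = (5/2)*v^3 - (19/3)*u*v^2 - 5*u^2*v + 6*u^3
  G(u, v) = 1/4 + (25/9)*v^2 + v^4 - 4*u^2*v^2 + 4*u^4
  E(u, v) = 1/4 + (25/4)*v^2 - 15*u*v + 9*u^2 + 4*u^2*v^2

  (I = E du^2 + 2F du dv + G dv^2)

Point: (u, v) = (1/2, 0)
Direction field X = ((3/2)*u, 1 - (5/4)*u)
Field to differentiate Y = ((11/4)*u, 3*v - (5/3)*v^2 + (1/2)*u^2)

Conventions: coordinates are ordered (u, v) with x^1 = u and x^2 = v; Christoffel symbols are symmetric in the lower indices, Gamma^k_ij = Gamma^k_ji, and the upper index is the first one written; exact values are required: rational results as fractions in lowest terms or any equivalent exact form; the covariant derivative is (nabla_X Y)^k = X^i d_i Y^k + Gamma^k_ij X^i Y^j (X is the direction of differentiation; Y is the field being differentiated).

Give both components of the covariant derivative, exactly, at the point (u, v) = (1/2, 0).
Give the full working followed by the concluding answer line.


E = 5/2, F = 3/4, G = 1/2 at the point
E_u = 9, E_v = -15/2, F_u = 9/2, F_v = -5/4, G_u = 2, G_v = 0
EG - F^2 = 11/16;  g^inv = (16/11) * [[1/2, -3/4], [-3/4, 5/2]]
first-kind symbols [ij,l] = (1/2)(d_i g_jl + d_j g_il - d_l g_ij): [uu,u] = E_u/2 = 9/2, [uu,v] = F_u - E_v/2 = 33/4, [uv,u] = E_v/2 = -15/4, [uv,v] = G_u/2 = 1, [vv,u] = F_v - G_u/2 = -9/4, [vv,v] = G_v/2 = 0
Gamma^u_ij = (G*[ij,u] - F*[ij,v])/(EG - F^2), Gamma^v_ij = (E*[ij,v] - F*[ij,u])/(EG - F^2)
Gamma_uuu = -63/11, Gamma_uuv = -42/11, Gamma_uvv = -18/11, Gamma_vuu = 276/11, Gamma_vuv = 85/11, Gamma_vvv = 27/11
X = (3/4, 3/8), Y = (11/8, 1/8) at the point

Answer: (nabla_X Y)^u = -2199/352, (nabla_X Y)^v = 5667/176


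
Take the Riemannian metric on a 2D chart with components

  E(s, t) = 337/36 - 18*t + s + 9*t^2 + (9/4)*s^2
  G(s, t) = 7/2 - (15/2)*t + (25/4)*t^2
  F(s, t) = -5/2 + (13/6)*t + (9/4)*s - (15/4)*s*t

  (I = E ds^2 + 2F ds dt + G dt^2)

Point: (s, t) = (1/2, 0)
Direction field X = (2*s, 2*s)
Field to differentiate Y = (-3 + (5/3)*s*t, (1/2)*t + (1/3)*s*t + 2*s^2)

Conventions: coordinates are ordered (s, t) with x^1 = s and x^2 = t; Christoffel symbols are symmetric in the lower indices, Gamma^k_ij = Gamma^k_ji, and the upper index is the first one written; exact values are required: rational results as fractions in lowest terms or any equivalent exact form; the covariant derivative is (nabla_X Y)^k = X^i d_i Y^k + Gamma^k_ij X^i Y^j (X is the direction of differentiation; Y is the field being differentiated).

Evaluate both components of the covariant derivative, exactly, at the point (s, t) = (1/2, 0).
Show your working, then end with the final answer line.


E = 1501/144, F = -11/8, G = 7/2 at the point
E_s = 13/4, E_t = -18, F_s = 9/4, F_t = 7/24, G_s = 0, G_t = -15/2
EG - F^2 = 19925/576;  g^inv = (576/19925) * [[7/2, 11/8], [11/8, 1501/144]]
first-kind symbols [ij,l] = (1/2)(d_i g_jl + d_j g_il - d_l g_ij): [ss,s] = E_s/2 = 13/8, [ss,t] = F_s - E_t/2 = 45/4, [st,s] = E_t/2 = -9, [st,t] = G_s/2 = 0, [tt,s] = F_t - G_s/2 = 7/24, [tt,t] = G_t/2 = -15/4
Gamma^s_ij = (G*[ij,s] - F*[ij,t])/(EG - F^2), Gamma^t_ij = (E*[ij,t] - F*[ij,s])/(EG - F^2)
Gamma_sss = 12186/19925, Gamma_sst = -18144/19925, Gamma_stt = -2382/19925, Gamma_tss = 68832/19925, Gamma_tst = -7128/19925, Gamma_ttt = -22284/19925
X = (1, 1), Y = (-3, 1/2) at the point

Answer: (nabla_X Y)^s = 145291/119550, (nabla_X Y)^t = -440054/59775


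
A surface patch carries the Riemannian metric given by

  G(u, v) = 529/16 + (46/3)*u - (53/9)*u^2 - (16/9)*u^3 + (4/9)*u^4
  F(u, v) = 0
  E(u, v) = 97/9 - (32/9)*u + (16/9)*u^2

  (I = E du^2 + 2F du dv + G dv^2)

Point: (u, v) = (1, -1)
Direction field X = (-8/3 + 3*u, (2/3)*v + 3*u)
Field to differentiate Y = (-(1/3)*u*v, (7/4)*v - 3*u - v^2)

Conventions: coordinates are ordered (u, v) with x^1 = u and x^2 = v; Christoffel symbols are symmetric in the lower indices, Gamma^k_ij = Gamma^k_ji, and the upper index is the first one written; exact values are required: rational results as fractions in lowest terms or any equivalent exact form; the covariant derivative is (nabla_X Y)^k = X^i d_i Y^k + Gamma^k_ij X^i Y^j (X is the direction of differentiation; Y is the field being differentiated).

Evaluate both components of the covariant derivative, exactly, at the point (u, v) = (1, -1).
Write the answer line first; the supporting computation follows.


Answer: (nabla_X Y)^u = -2/3, (nabla_X Y)^v = 31/4

E = 9, F = 0, G = 5929/144 at the point
E_u = 0, E_v = 0, F_u = 0, F_v = 0, G_u = 0, G_v = 0
EG - F^2 = 5929/16;  g^inv = (16/5929) * [[5929/144, 0], [0, 9]]
first-kind symbols [ij,l] = (1/2)(d_i g_jl + d_j g_il - d_l g_ij): [uu,u] = E_u/2 = 0, [uu,v] = F_u - E_v/2 = 0, [uv,u] = E_v/2 = 0, [uv,v] = G_u/2 = 0, [vv,u] = F_v - G_u/2 = 0, [vv,v] = G_v/2 = 0
Gamma^u_ij = (G*[ij,u] - F*[ij,v])/(EG - F^2), Gamma^v_ij = (E*[ij,v] - F*[ij,u])/(EG - F^2)
Gamma_uuu = 0, Gamma_uuv = 0, Gamma_uvv = 0, Gamma_vuu = 0, Gamma_vuv = 0, Gamma_vvv = 0
X = (1/3, 7/3), Y = (1/3, -23/4) at the point


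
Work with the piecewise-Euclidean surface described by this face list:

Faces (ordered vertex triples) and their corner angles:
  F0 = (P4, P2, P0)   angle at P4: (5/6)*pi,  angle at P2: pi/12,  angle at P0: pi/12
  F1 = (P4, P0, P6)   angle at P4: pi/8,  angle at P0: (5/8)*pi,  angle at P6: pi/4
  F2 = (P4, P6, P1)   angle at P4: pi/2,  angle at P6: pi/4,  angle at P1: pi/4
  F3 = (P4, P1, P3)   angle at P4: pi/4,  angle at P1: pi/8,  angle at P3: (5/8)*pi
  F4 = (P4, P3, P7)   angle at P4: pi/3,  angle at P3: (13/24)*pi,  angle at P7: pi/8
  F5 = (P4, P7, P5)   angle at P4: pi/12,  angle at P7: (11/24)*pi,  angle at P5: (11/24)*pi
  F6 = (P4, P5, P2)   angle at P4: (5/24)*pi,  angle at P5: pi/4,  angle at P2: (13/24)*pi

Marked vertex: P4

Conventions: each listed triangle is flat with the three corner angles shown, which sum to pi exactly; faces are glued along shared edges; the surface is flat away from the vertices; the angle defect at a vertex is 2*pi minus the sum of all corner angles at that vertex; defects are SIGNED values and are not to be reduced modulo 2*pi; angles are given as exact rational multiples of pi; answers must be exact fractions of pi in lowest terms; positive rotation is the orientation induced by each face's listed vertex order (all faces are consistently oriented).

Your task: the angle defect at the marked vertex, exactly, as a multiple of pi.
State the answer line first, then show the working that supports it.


Answer: defect(P4) = -pi/3

Sum of corner angles at P4: (7/3)*pi
defect = 2*pi - (7/3)*pi


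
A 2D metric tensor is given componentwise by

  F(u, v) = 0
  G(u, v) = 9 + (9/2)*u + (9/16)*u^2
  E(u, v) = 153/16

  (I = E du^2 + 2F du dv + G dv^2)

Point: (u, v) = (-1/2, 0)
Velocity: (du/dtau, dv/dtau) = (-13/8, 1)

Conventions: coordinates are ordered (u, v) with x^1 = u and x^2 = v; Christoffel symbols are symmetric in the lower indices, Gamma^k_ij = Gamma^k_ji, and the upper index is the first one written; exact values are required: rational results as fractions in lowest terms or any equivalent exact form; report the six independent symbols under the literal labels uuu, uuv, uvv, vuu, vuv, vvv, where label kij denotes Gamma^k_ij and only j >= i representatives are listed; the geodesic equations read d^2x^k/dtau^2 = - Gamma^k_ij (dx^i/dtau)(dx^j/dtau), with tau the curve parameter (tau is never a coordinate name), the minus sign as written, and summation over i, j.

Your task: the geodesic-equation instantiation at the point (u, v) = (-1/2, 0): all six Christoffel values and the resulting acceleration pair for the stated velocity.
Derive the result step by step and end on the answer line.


E = 153/16, F = 0, G = 441/64 at the point
E_u = 0, E_v = 0, F_u = 0, F_v = 0, G_u = 63/16, G_v = 0
EG - F^2 = 67473/1024;  g^inv = (1024/67473) * [[441/64, 0], [0, 153/16]]
first-kind symbols [ij,l] = (1/2)(d_i g_jl + d_j g_il - d_l g_ij): [uu,u] = E_u/2 = 0, [uu,v] = F_u - E_v/2 = 0, [uv,u] = E_v/2 = 0, [uv,v] = G_u/2 = 63/32, [vv,u] = F_v - G_u/2 = -63/32, [vv,v] = G_v/2 = 0
Gamma^u_ij = (G*[ij,u] - F*[ij,v])/(EG - F^2), Gamma^v_ij = (E*[ij,v] - F*[ij,u])/(EG - F^2)
Gamma_uuu = 0, Gamma_uuv = 0, Gamma_uvv = -7/34, Gamma_vuu = 0, Gamma_vuv = 2/7, Gamma_vvv = 0
d^2u/dtau^2 = -(Gamma_uuu*(-13/8)^2 + 2*Gamma_uuv*(-13/8)*(1) + Gamma_uvv*(1)^2) = 7/34
d^2v/dtau^2 = -(Gamma_vuu*(-13/8)^2 + 2*Gamma_vuv*(-13/8)*(1) + Gamma_vvv*(1)^2) = 13/14

Answer: Gamma_uuu = 0, Gamma_uuv = 0, Gamma_uvv = -7/34, Gamma_vuu = 0, Gamma_vuv = 2/7, Gamma_vvv = 0; accelerations (d^2u/dtau^2, d^2v/dtau^2) = (7/34, 13/14)


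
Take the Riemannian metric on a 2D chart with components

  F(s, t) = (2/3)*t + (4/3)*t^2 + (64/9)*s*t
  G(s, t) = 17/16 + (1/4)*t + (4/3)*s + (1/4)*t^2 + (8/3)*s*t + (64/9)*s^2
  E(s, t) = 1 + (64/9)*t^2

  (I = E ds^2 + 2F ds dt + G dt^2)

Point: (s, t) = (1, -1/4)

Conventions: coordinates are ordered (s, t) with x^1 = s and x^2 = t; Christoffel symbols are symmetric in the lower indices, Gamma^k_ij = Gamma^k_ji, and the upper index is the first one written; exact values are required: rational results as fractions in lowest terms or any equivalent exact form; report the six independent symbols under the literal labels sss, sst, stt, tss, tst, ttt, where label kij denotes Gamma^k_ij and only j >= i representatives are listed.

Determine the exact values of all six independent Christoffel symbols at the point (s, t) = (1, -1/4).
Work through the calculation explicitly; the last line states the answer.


E = 13/9, F = -67/36, G = 5065/576 at the point
E_s = 0, E_t = -32/9, F_s = -16/9, F_t = 64/9, G_s = 134/9, G_t = 67/24
EG - F^2 = 5321/576;  g^inv = (576/5321) * [[5065/576, 67/36], [67/36, 13/9]]
first-kind symbols [ij,l] = (1/2)(d_i g_jl + d_j g_il - d_l g_ij): [ss,s] = E_s/2 = 0, [ss,t] = F_s - E_t/2 = 0, [st,s] = E_t/2 = -16/9, [st,t] = G_s/2 = 67/9, [tt,s] = F_t - G_s/2 = -1/3, [tt,t] = G_t/2 = 67/48
Gamma^s_ij = (G*[ij,s] - F*[ij,t])/(EG - F^2), Gamma^t_ij = (E*[ij,t] - F*[ij,s])/(EG - F^2)

Answer: Gamma_sss = 0, Gamma_sst = -1024/5321, Gamma_stt = -192/5321, Gamma_tss = 0, Gamma_tst = 4288/5321, Gamma_ttt = 804/5321
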